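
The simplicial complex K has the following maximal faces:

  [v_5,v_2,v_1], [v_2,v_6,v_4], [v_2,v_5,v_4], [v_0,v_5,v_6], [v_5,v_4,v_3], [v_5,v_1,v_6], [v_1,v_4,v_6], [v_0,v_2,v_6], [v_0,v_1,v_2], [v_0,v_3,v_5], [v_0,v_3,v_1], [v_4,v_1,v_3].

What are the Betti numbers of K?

We work with the vertex ordering v_0 < v_1 < v_2 < v_3 < v_4 < v_5 < v_6. The simplices of K, each written with vertices in increasing order, are:

  0-simplices (7): [v_0], [v_1], [v_2], [v_3], [v_4], [v_5], [v_6]
  1-simplices (18): (18 of them)
  2-simplices (12): (12 of them)

so the chain groups are C_0 ≅ Z^7, C_1 ≅ Z^18, C_2 ≅ Z^12.

Boundary ∂_1: C_1 → C_0 maps an edge to its endpoints' difference, ∂[p,q] = q − p. For instance
  ∂[v_1,v_5] = [v_5] − [v_1].
As a 7×18 matrix over Z this has rank 6, with invariant factors (1,1,1,1,1,1).

∂_2: C_2 → C_1 acts by ∂[p,q,r] = [q,r] − [p,r] + [p,q]. For instance
  ∂[v_3,v_4,v_5] = [v_4,v_5] − [v_3,v_5] + [v_3,v_4],
  ∂[v_0,v_5,v_6] = [v_5,v_6] − [v_0,v_6] + [v_0,v_5].
The resulting 18×12 matrix has rank 12, and its Smith normal form has invariant factors (1,1,1,1,1,1,1,1,1,1,1,2).

Reading off H_k = ker ∂_k / im ∂_{k+1}:

  H_0: rank C_0 − rank ∂_1 = 7 − 6 = 1, and the invariant factors of ∂_1 are all 1, so H_0 ≅ Z.
  H_1: rank ker ∂_1 − rank ∂_2 = (18 − 6) − 12 = 0, and ∂_2 has invariant factor 2 > 1, so H_1 ≅ Z/2.
  H_2: rank ker ∂_2 − rank ∂_3 = (12 − 12) − 0 = 0, and there is no ∂_3, so H_2 ≅ 0.

(K is a triangulation of the real projective plane RP^2.)

Hence the Betti numbers are b_0 = 1, b_1 = 0, b_2 = 0.

b_0 = 1, b_1 = 0, b_2 = 0.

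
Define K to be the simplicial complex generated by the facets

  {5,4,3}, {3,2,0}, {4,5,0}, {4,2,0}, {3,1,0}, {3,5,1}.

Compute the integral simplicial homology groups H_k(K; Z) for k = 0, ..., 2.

H_0 ≅ Z,  H_1 ≅ Z,  H_2 = 0.

We work with the vertex ordering 0 < 1 < 2 < 3 < 4 < 5. The simplices of K, each written with vertices in increasing order, are:

  0-simplices (6): [0], [1], [2], [3], [4], [5]
  1-simplices (12): [0,1], [0,2], [0,3], [0,4], [0,5], [1,3], [1,5], [2,3], [2,4], [3,4], [3,5], [4,5]
  2-simplices (6): [0,1,3], [0,2,3], [0,2,4], [0,4,5], [1,3,5], [3,4,5]

giving chain groups C_0 ≅ Z^6, C_1 ≅ Z^12, C_2 ≅ Z^6.

Boundary ∂_1: C_1 → C_0 maps an edge to its endpoints' difference, ∂[p,q] = q − p.
The resulting 6×12 matrix has rank 5, and its Smith normal form has invariant factors (1,1,1,1,1).

∂_2: C_2 → C_1 acts by ∂[p,q,r] = [q,r] − [p,r] + [p,q]. For instance
  ∂[0,2,3] = [2,3] − [0,3] + [0,2],
  ∂[1,3,5] = [3,5] − [1,5] + [1,3].
The resulting 12×6 matrix has rank 6, and its Smith normal form has invariant factors (1,1,1,1,1,1).

From H_k ≅ ker(∂_k) / im(∂_{k+1}) we obtain:

  H_0: rank C_0 − rank ∂_1 = 6 − 5 = 1, and the invariant factors of ∂_1 are all 1, so H_0 = Z.
  H_1: rank ker ∂_1 − rank ∂_2 = (12 − 5) − 6 = 1, and the invariant factors of ∂_2 are all 1, so H_1 = Z.
  H_2: rank ker ∂_2 − rank ∂_3 = (6 − 6) − 0 = 0, and there is no ∂_3, so H_2 = 0.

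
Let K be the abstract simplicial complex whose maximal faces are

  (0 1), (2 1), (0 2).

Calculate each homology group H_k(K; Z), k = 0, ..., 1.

Order the vertices as 0 < 1 < 2. Listing each simplex with vertices in this order, K has dimension 1 with simplices:

  0-simplices (3): [0], [1], [2]
  1-simplices (3): [0,1], [0,2], [1,2]

so the chain groups are C_0 ≅ Z^3, C_1 ≅ Z^3.

Boundary ∂_1: C_1 → C_0 maps an edge to its endpoints' difference, ∂[p,q] = q − p. For instance
  ∂[0,2] = [2] − [0].
The 3×3 boundary matrix has rank 2 and Smith normal form diag(1,1).

Computing H_k = (kernel of ∂_k) / (image of ∂_{k+1}):

  H_0: rank C_0 − rank ∂_1 = 3 − 2 = 1, and the invariant factors of ∂_1 are all 1, so H_0 = Z.
  H_1: rank ker ∂_1 − rank ∂_2 = (3 − 2) − 0 = 1, and there is no ∂_2, so H_1 = Z.

As a check, the Euler characteristic is 3 − 3 = 0, which agrees with 1 − 1 = 0.
(K is a triangulation of the circle S^1.)

H_0 ≅ Z,  H_1 ≅ Z.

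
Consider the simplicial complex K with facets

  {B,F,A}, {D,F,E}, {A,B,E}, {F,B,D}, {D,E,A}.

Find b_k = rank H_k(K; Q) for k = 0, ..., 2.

b_0 = 1, b_1 = 1, b_2 = 0.

Fix the vertex order A < B < D < E < F and write every simplex with vertices in increasing order. Then dim K = 2 and the simplices of K are:

  0-simplices (5): A, B, D, E, F
  1-simplices (10): AB, AD, AE, AF, BD, BE, BF, DE, DF, EF
  2-simplices (5): ABE, ABF, ADE, BDF, DEF

giving chain groups C_0 ≅ Z^5, C_1 ≅ Z^10, C_2 ≅ Z^5.

Boundary ∂_1: C_1 → C_0 maps an edge to its endpoints' difference, ∂[p,q] = q − p. For instance
  ∂AD = D − A.
This gives a 5×10 integer matrix of rank 4; reducing to Smith normal form yields diagonal entries (1,1,1,1).

∂_2: C_2 → C_1 maps a triangle to the signed sum of its edges. For instance
  ∂BDF = DF − BF + BD,
  ∂ABE = BE − AE + AB.
This gives a 10×5 integer matrix of rank 5; reducing to Smith normal form yields diagonal entries (1,1,1,1,1).

Computing H_k = (kernel of ∂_k) / (image of ∂_{k+1}):

  H_0: rank C_0 − rank ∂_1 = 5 − 4 = 1, and the invariant factors of ∂_1 are all 1, so H_0 ≅ Z.
  H_1: rank ker ∂_1 − rank ∂_2 = (10 − 4) − 5 = 1, and the invariant factors of ∂_2 are all 1, so H_1 ≅ Z.
  H_2: rank ker ∂_2 − rank ∂_3 = (5 − 5) − 0 = 0, and there is no ∂_3, so H_2 ≅ 0.

(K is a triangulation of the Möbius band.)

Hence the Betti numbers are b_0 = 1, b_1 = 1, b_2 = 0.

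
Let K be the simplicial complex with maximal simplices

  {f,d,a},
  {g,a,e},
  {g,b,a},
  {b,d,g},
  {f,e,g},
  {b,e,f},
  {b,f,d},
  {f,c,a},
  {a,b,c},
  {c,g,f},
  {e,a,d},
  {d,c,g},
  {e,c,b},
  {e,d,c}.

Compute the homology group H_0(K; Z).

H_0 ≅ Z.

Order the vertices as a < b < c < d < e < f < g. Listing each simplex with vertices in this order, K has dimension 2 with simplices:

  0-simplices (7): a, b, c, d, e, f, g
  1-simplices (21): ab, ac, ad, ae, af, ag, bc, bd, be, bf, bg, cd, ce, cf, cg, de, df, dg, ef, eg, fg
  2-simplices (14): abc, abg, acf, ade, adf, aeg, bce, bdf, bdg, bef, cde, cdg, cfg, efg

so the chain groups are C_0 ≅ Z^7, C_1 ≅ Z^21, C_2 ≅ Z^14.

Boundary ∂_1: C_1 → C_0 is given by ∂[p,q] = [q] − [p]. For instance
  ∂cf = f − c.
The 7×21 boundary matrix has rank 6 and Smith normal form diag(1,1,1,1,1,1).

Boundary ∂_2: C_2 → C_1 sends each 2-simplex [p,q,r] to [q,r] − [p,r] + [p,q]. For instance
  ∂bdg = dg − bg + bd,
  ∂cdg = dg − cg + cd.
The resulting 21×14 matrix has rank 13, and its Smith normal form has invariant factors (1,1,1,1,1,1,1,1,1,1,1,1,1).

Reading off H_k = ker ∂_k / im ∂_{k+1}:

  H_0: rank C_0 − rank ∂_1 = 7 − 6 = 1, and the invariant factors of ∂_1 are all 1, so H_0 = Z.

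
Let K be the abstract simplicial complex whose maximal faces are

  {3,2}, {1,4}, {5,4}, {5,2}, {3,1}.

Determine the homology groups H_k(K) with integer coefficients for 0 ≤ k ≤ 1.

H_0 = Z,  H_1 = Z.

We work with the vertex ordering 1 < 2 < 3 < 4 < 5. The simplices of K, each written with vertices in increasing order, are:

  0-simplices (5): [1], [2], [3], [4], [5]
  1-simplices (5): [1,3], [1,4], [2,3], [2,5], [4,5]

Hence C_0 ≅ Z^5, C_1 ≅ Z^5.

Boundary ∂_1: C_1 → C_0 maps an edge to its endpoints' difference, ∂[p,q] = q − p. For instance
  ∂[4,5] = [5] − [4].
The resulting 5×5 matrix has rank 4, and its Smith normal form has invariant factors (1,1,1,1).

From H_k ≅ ker(∂_k) / im(∂_{k+1}) we obtain:

  H_0: rank C_0 − rank ∂_1 = 5 − 4 = 1, and the invariant factors of ∂_1 are all 1, so H_0 = Z.
  H_1: rank ker ∂_1 − rank ∂_2 = (5 − 4) − 0 = 1, and there is no ∂_2, so H_1 = Z.

As a check, the Euler characteristic is 5 − 5 = 0, which agrees with 1 − 1 = 0.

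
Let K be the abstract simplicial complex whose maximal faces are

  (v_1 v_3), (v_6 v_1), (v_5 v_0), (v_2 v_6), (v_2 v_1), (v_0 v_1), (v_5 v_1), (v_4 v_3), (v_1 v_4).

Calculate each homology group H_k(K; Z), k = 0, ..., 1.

H_0 = Z,  H_1 = Z^3.

K has 7 vertices, 9 edges.
rank ∂_0 = 0, rank ∂_1 = 6 ⇒ b_0 = 7 − 0 − 6 = 1; all invariant factors of ∂_1 are 1 so no torsion. So H_0 = Z.
rank ∂_1 = 6, rank ∂_2 = 0 ⇒ b_1 = 9 − 6 − 0 = 3. So H_1 = Z^3.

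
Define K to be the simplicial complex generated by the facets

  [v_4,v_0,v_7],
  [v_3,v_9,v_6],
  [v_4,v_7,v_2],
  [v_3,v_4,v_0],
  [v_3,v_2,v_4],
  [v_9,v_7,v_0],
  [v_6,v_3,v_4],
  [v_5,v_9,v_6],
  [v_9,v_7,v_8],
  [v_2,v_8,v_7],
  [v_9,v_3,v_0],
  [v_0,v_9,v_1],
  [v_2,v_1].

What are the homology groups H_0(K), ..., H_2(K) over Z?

Order the vertices as v_0 < v_1 < v_2 < v_3 < v_4 < v_5 < v_6 < v_7 < v_8 < v_9. Listing each simplex with vertices in this order, K has dimension 2 with simplices:

  0-simplices (10): [v_0], [v_1], [v_2], [v_3], [v_4], [v_5], [v_6], [v_7], [v_8], [v_9]
  1-simplices (22): (22 of them)
  2-simplices (12): (12 of them)

giving chain groups C_0 ≅ Z^10, C_1 ≅ Z^22, C_2 ≅ Z^12.

The boundary map ∂_1: C_1 → C_0 sends each edge [p,q] (with p < q) to q − p.
The 10×22 boundary matrix has rank 9 and Smith normal form diag(1,1,1,1,1,1,1,1,1).

Boundary ∂_2: C_2 → C_1 sends each 2-simplex [p,q,r] to [q,r] − [p,r] + [p,q]. For instance
  ∂[v_0,v_3,v_9] = [v_3,v_9] − [v_0,v_9] + [v_0,v_3],
  ∂[v_7,v_8,v_9] = [v_8,v_9] − [v_7,v_9] + [v_7,v_8].
The resulting 22×12 matrix has rank 12, and its Smith normal form has invariant factors (1,1,1,1,1,1,1,1,1,1,1,1).

From H_k ≅ ker(∂_k) / im(∂_{k+1}) we obtain:

  H_0: rank C_0 − rank ∂_1 = 10 − 9 = 1, and the invariant factors of ∂_1 are all 1, so H_0 = Z.
  H_1: rank ker ∂_1 − rank ∂_2 = (22 − 9) − 12 = 1, and the invariant factors of ∂_2 are all 1, so H_1 = Z.
  H_2: rank ker ∂_2 − rank ∂_3 = (12 − 12) − 0 = 0, and there is no ∂_3, so H_2 = 0.

As a check, the Euler characteristic is 10 − 22 + 12 = 0, which agrees with 1 − 1 + 0 = 0.

H_0 = Z,  H_1 = Z,  H_2 = 0.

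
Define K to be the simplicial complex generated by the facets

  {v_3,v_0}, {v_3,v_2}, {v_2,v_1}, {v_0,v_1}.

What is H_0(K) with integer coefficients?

We work with the vertex ordering v_0 < v_1 < v_2 < v_3. The simplices of K, each written with vertices in increasing order, are:

  0-simplices (4): [v_0], [v_1], [v_2], [v_3]
  1-simplices (4): [v_0,v_1], [v_0,v_3], [v_1,v_2], [v_2,v_3]

giving chain groups C_0 ≅ Z^4, C_1 ≅ Z^4.

Boundary ∂_1: C_1 → C_0 is given by ∂[p,q] = [q] − [p].
The resulting 4×4 matrix has rank 3, and its Smith normal form has invariant factors (1,1,1).

From H_k ≅ ker(∂_k) / im(∂_{k+1}) we obtain:

  H_0: rank C_0 − rank ∂_1 = 4 − 3 = 1, and the invariant factors of ∂_1 are all 1, so H_0 ≅ Z.

H_0 ≅ Z.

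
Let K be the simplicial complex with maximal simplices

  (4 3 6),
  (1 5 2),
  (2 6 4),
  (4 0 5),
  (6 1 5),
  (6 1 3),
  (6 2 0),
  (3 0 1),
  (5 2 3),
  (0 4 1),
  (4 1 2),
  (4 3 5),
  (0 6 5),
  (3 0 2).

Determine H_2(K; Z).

Take the total order 0 < 1 < 2 < 3 < 4 < 5 < 6 on the vertex set. Then K (dimension 2) consists of the simplices:

  0-simplices (7): [0], [1], [2], [3], [4], [5], [6]
  1-simplices (21): [0,1], [0,2], [0,3], [0,4], [0,5], [0,6], [1,2], [1,3], [1,4], [1,5], [1,6], [2,3], [2,4], [2,5], [2,6], [3,4], [3,5], [3,6], [4,5], [4,6], [5,6]
  2-simplices (14): [0,1,3], [0,1,4], [0,2,3], [0,2,6], [0,4,5], [0,5,6], [1,2,4], [1,2,5], [1,3,6], [1,5,6], [2,3,5], [2,4,6], [3,4,5], [3,4,6]

giving chain groups C_0 ≅ Z^7, C_1 ≅ Z^21, C_2 ≅ Z^14.

The boundary map ∂_1: C_1 → C_0 sends each edge [p,q] (with p < q) to q − p.
The resulting 7×21 matrix has rank 6, and its Smith normal form has invariant factors (1,1,1,1,1,1).

Boundary ∂_2: C_2 → C_1 acts by ∂[p,q,r] = [q,r] − [p,r] + [p,q]. For instance
  ∂[0,2,3] = [2,3] − [0,3] + [0,2],
  ∂[0,1,3] = [1,3] − [0,3] + [0,1].
The 21×14 boundary matrix has rank 13 and Smith normal form diag(1,1,1,1,1,1,1,1,1,1,1,1,1).

Computing H_k = (kernel of ∂_k) / (image of ∂_{k+1}):

  H_2: rank ker ∂_2 − rank ∂_3 = (14 − 13) − 0 = 1, and there is no ∂_3, so H_2 = Z.

H_2 = Z.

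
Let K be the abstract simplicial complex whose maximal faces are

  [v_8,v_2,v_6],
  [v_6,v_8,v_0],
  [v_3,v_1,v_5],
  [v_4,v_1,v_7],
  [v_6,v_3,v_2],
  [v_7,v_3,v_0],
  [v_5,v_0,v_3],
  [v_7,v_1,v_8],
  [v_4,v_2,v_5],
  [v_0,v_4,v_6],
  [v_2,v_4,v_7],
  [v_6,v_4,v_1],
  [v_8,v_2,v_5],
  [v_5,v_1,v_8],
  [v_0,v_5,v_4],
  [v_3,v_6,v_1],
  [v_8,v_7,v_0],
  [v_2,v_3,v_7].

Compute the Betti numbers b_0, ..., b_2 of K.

b_0 = 1, b_1 = 2, b_2 = 1.

Take the total order v_0 < v_1 < v_2 < v_3 < v_4 < v_5 < v_6 < v_7 < v_8 on the vertex set. Then K (dimension 2) consists of the simplices:

  0-simplices (9): [v_0], [v_1], [v_2], [v_3], [v_4], [v_5], [v_6], [v_7], [v_8]
  1-simplices (27): (27 of them)
  2-simplices (18): (18 of them)

so the chain groups are C_0 ≅ Z^9, C_1 ≅ Z^27, C_2 ≅ Z^18.

∂_1: C_1 → C_0 maps an edge to its endpoints' difference, ∂[p,q] = q − p.
The 9×27 boundary matrix has rank 8 and Smith normal form diag(1,1,1,1,1,1,1,1).

Boundary ∂_2: C_2 → C_1 maps a triangle to the signed sum of its edges. For instance
  ∂[v_2,v_4,v_7] = [v_4,v_7] − [v_2,v_7] + [v_2,v_4],
  ∂[v_0,v_4,v_5] = [v_4,v_5] − [v_0,v_5] + [v_0,v_4].
As a 27×18 matrix over Z this has rank 17, with invariant factors (1,1,1,1,1,1,1,1,1,1,1,1,1,1,1,1,1).

From H_k ≅ ker(∂_k) / im(∂_{k+1}) we obtain:

  H_0: rank C_0 − rank ∂_1 = 9 − 8 = 1, and the invariant factors of ∂_1 are all 1, so H_0 ≅ Z.
  H_1: rank ker ∂_1 − rank ∂_2 = (27 − 8) − 17 = 2, and the invariant factors of ∂_2 are all 1, so H_1 ≅ Z^2.
  H_2: rank ker ∂_2 − rank ∂_3 = (18 − 17) − 0 = 1, and there is no ∂_3, so H_2 ≅ Z.

Hence the Betti numbers are b_0 = 1, b_1 = 2, b_2 = 1.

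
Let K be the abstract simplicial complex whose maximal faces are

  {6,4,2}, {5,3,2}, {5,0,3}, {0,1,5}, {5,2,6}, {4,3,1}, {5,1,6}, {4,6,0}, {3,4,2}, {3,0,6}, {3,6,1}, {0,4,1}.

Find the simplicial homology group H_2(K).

H_2 = 0.

Fix the vertex order 0 < 1 < 2 < 3 < 4 < 5 < 6 and write every simplex with vertices in increasing order. Then dim K = 2 and the simplices of K are:

  0-simplices (7): [0], [1], [2], [3], [4], [5], [6]
  1-simplices (18): [0,1], [0,3], [0,4], [0,5], [0,6], [1,3], [1,4], [1,5], [1,6], [2,3], [2,4], [2,5], [2,6], [3,4], [3,5], [3,6], [4,6], [5,6]
  2-simplices (12): [0,1,4], [0,1,5], [0,3,5], [0,3,6], [0,4,6], [1,3,4], [1,3,6], [1,5,6], [2,3,4], [2,3,5], [2,4,6], [2,5,6]

Hence C_0 ≅ Z^7, C_1 ≅ Z^18, C_2 ≅ Z^12.

Boundary ∂_1: C_1 → C_0 sends each edge [p,q] (with p < q) to q − p. For instance
  ∂[2,4] = [4] − [2].
As a 7×18 matrix over Z this has rank 6, with invariant factors (1,1,1,1,1,1).

Boundary ∂_2: C_2 → C_1 maps a triangle to the signed sum of its edges. For instance
  ∂[0,4,6] = [4,6] − [0,6] + [0,4],
  ∂[0,3,5] = [3,5] − [0,5] + [0,3].
This gives a 18×12 integer matrix of rank 12; reducing to Smith normal form yields diagonal entries (1,1,1,1,1,1,1,1,1,1,1,2).

Computing H_k = (kernel of ∂_k) / (image of ∂_{k+1}):

  H_2: rank ker ∂_2 − rank ∂_3 = (12 − 12) − 0 = 0, and there is no ∂_3, so H_2 = 0.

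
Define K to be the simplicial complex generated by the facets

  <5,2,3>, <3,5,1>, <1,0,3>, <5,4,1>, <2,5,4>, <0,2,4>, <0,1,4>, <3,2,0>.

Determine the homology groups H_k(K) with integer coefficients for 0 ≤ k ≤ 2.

H_0 = Z,  H_1 = 0,  H_2 = Z.

K has 6 vertices, 12 edges, 8 triangles.
rank ∂_0 = 0, rank ∂_1 = 5 ⇒ b_0 = 6 − 0 − 5 = 1; all invariant factors of ∂_1 are 1 so no torsion. So H_0 ≅ Z.
rank ∂_1 = 5, rank ∂_2 = 7 ⇒ b_1 = 12 − 5 − 7 = 0; all invariant factors of ∂_2 are 1 so no torsion. So H_1 ≅ 0.
rank ∂_2 = 7, rank ∂_3 = 0 ⇒ b_2 = 8 − 7 − 0 = 1. So H_2 ≅ Z.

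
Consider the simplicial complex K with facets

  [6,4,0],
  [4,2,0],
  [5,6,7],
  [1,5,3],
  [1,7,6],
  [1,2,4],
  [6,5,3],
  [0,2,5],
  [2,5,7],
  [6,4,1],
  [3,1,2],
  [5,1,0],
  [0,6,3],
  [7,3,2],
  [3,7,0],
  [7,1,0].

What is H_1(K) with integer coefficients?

Fix the vertex order 0 < 1 < 2 < 3 < 4 < 5 < 6 < 7 and write every simplex with vertices in increasing order. Then dim K = 2 and the simplices of K are:

  0-simplices (8): [0], [1], [2], [3], [4], [5], [6], [7]
  1-simplices (24): (24 of them)
  2-simplices (16): [0,1,5], [0,1,7], [0,2,4], [0,2,5], [0,3,6], [0,3,7], [0,4,6], [1,2,3], [1,2,4], [1,3,5], [1,4,6], [1,6,7], [2,3,7], [2,5,7], [3,5,6], [5,6,7]

so the chain groups are C_0 ≅ Z^8, C_1 ≅ Z^24, C_2 ≅ Z^16.

∂_1: C_1 → C_0 is given by ∂[p,q] = [q] − [p].
The resulting 8×24 matrix has rank 7, and its Smith normal form has invariant factors (1,1,1,1,1,1,1).

Boundary ∂_2: C_2 → C_1 sends each 2-simplex [p,q,r] to [q,r] − [p,r] + [p,q]. For instance
  ∂[0,3,6] = [3,6] − [0,6] + [0,3],
  ∂[5,6,7] = [6,7] − [5,7] + [5,6].
As a 24×16 matrix over Z this has rank 15, with invariant factors (1,1,1,1,1,1,1,1,1,1,1,1,1,1,1).

Computing H_k = (kernel of ∂_k) / (image of ∂_{k+1}):

  H_1: rank ker ∂_1 − rank ∂_2 = (24 − 7) − 15 = 2, and the invariant factors of ∂_2 are all 1, so H_1 = Z^2.

H_1 = Z^2.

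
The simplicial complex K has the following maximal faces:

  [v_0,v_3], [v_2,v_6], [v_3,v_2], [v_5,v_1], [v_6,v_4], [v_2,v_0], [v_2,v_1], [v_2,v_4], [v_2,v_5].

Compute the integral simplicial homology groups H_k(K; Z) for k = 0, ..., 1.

We work with the vertex ordering v_0 < v_1 < v_2 < v_3 < v_4 < v_5 < v_6. The simplices of K, each written with vertices in increasing order, are:

  0-simplices (7): [v_0], [v_1], [v_2], [v_3], [v_4], [v_5], [v_6]
  1-simplices (9): [v_0,v_2], [v_0,v_3], [v_1,v_2], [v_1,v_5], [v_2,v_3], [v_2,v_4], [v_2,v_5], [v_2,v_6], [v_4,v_6]

giving chain groups C_0 ≅ Z^7, C_1 ≅ Z^9.

Boundary ∂_1: C_1 → C_0 is given by ∂[p,q] = [q] − [p]. For instance
  ∂[v_2,v_4] = [v_4] − [v_2].
The 7×9 boundary matrix has rank 6 and Smith normal form diag(1,1,1,1,1,1).

Now H_k = ker ∂_k / im ∂_{k+1}, so:

  H_0: rank C_0 − rank ∂_1 = 7 − 6 = 1, and the invariant factors of ∂_1 are all 1, so H_0 = Z.
  H_1: rank ker ∂_1 − rank ∂_2 = (9 − 6) − 0 = 3, and there is no ∂_2, so H_1 = Z^3.

H_0 = Z,  H_1 = Z^3.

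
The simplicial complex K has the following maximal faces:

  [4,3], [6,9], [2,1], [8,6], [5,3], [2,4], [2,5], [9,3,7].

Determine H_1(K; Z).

Order the vertices as 1 < 2 < 3 < 4 < 5 < 6 < 7 < 8 < 9. Listing each simplex with vertices in this order, K has dimension 2 with simplices:

  0-simplices (9): [1], [2], [3], [4], [5], [6], [7], [8], [9]
  1-simplices (10): [1,2], [2,4], [2,5], [3,4], [3,5], [3,7], [3,9], [6,8], [6,9], [7,9]
  2-simplices (1): [3,7,9]

giving chain groups C_0 ≅ Z^9, C_1 ≅ Z^10, C_2 ≅ Z^1.

∂_1: C_1 → C_0 maps an edge to its endpoints' difference, ∂[p,q] = q − p.
This gives a 9×10 integer matrix of rank 8; reducing to Smith normal form yields diagonal entries (1,1,1,1,1,1,1,1).

The boundary map ∂_2: C_2 → C_1 acts by ∂[p,q,r] = [q,r] − [p,r] + [p,q]. For instance
  ∂[3,7,9] = [7,9] − [3,9] + [3,7].
The resulting 10×1 matrix has rank 1, and its Smith normal form has invariant factors (1).

Now H_k = ker ∂_k / im ∂_{k+1}, so:

  H_1: rank ker ∂_1 − rank ∂_2 = (10 − 8) − 1 = 1, and the invariant factors of ∂_2 are all 1, so H_1 ≅ Z.

H_1 ≅ Z.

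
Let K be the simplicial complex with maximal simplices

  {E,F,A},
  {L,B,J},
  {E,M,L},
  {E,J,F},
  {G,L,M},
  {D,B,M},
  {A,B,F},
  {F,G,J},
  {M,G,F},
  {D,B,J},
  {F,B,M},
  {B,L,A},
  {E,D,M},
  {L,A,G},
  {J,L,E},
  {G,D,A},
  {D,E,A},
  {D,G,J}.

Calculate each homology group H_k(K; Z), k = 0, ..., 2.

We work with the vertex ordering A < B < D < E < F < G < J < L < M. The simplices of K, each written with vertices in increasing order, are:

  0-simplices (9): A, B, D, E, F, G, J, L, M
  1-simplices (27): AB, AD, AE, AF, AG, AL, BD, BF, BJ, BL, BM, DE, DG, DJ, DM, EF, EJ, EL, EM, FG, FJ, FM, GJ, GL, GM, JL, LM
  2-simplices (18): ABF, ABL, ADE, ADG, AEF, AGL, BDJ, BDM, BFM, BJL, DEM, DGJ, EFJ, EJL, ELM, FGJ, FGM, GLM

Hence C_0 ≅ Z^9, C_1 ≅ Z^27, C_2 ≅ Z^18.

The boundary map ∂_1: C_1 → C_0 sends each edge [p,q] (with p < q) to q − p.
This gives a 9×27 integer matrix of rank 8; reducing to Smith normal form yields diagonal entries (1,1,1,1,1,1,1,1).

The boundary map ∂_2: C_2 → C_1 acts by ∂[p,q,r] = [q,r] − [p,r] + [p,q]. For instance
  ∂AEF = EF − AF + AE,
  ∂ABF = BF − AF + AB.
As a 27×18 matrix over Z this has rank 17, with invariant factors (1,1,1,1,1,1,1,1,1,1,1,1,1,1,1,1,1).

Computing H_k = (kernel of ∂_k) / (image of ∂_{k+1}):

  H_0: rank C_0 − rank ∂_1 = 9 − 8 = 1, and the invariant factors of ∂_1 are all 1, so H_0 ≅ Z.
  H_1: rank ker ∂_1 − rank ∂_2 = (27 − 8) − 17 = 2, and the invariant factors of ∂_2 are all 1, so H_1 ≅ Z^2.
  H_2: rank ker ∂_2 − rank ∂_3 = (18 − 17) − 0 = 1, and there is no ∂_3, so H_2 ≅ Z.

H_0 ≅ Z,  H_1 ≅ Z^2,  H_2 ≅ Z.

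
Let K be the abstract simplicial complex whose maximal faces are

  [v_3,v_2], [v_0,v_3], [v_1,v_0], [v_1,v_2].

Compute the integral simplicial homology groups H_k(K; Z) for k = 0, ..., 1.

H_0 = Z,  H_1 = Z.

Order the vertices as v_0 < v_1 < v_2 < v_3. Listing each simplex with vertices in this order, K has dimension 1 with simplices:

  0-simplices (4): [v_0], [v_1], [v_2], [v_3]
  1-simplices (4): [v_0,v_1], [v_0,v_3], [v_1,v_2], [v_2,v_3]

so the chain groups are C_0 ≅ Z^4, C_1 ≅ Z^4.

Boundary ∂_1: C_1 → C_0 is given by ∂[p,q] = [q] − [p]. For instance
  ∂[v_0,v_1] = [v_1] − [v_0].
This gives a 4×4 integer matrix of rank 3; reducing to Smith normal form yields diagonal entries (1,1,1).

Computing H_k = (kernel of ∂_k) / (image of ∂_{k+1}):

  H_0: rank C_0 − rank ∂_1 = 4 − 3 = 1, and the invariant factors of ∂_1 are all 1, so H_0 ≅ Z.
  H_1: rank ker ∂_1 − rank ∂_2 = (4 − 3) − 0 = 1, and there is no ∂_2, so H_1 ≅ Z.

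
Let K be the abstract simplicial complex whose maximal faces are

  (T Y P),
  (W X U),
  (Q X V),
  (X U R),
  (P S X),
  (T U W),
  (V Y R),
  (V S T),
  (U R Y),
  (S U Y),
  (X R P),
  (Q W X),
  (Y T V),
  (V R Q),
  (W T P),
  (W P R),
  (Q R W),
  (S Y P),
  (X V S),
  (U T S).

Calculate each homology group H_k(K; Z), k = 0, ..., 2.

Take the total order P < Q < R < S < T < U < V < W < X < Y on the vertex set. Then K (dimension 2) consists of the simplices:

  0-simplices (10): P, Q, R, S, T, U, V, W, X, Y
  1-simplices (30): PR, PS, PT, PW, PX, PY, QR, QV, QW, QX, RU, RV, RW, RX, RY, ST, SU, SV, SX, SY, TU, TV, TW, TY, UW, UX, UY, VX, VY, WX
  2-simplices (20): PRW, PRX, PSX, PSY, PTW, PTY, QRV, QRW, QVX, QWX, RUX, RUY, RVY, STU, STV, SUY, SVX, TUW, TVY, UWX

so the chain groups are C_0 ≅ Z^10, C_1 ≅ Z^30, C_2 ≅ Z^20.

Boundary ∂_1: C_1 → C_0 is given by ∂[p,q] = [q] − [p]. For instance
  ∂TU = U − T.
The resulting 10×30 matrix has rank 9, and its Smith normal form has invariant factors (1,1,1,1,1,1,1,1,1).

The boundary map ∂_2: C_2 → C_1 sends each 2-simplex [p,q,r] to [q,r] − [p,r] + [p,q]. For instance
  ∂SVX = VX − SX + SV,
  ∂STU = TU − SU + ST.
The 30×20 boundary matrix has rank 20 and Smith normal form diag(1,1,1,1,1,1,1,1,1,1,1,1,1,1,1,1,1,1,1,2).

From H_k ≅ ker(∂_k) / im(∂_{k+1}) we obtain:

  H_0: rank C_0 − rank ∂_1 = 10 − 9 = 1, and the invariant factors of ∂_1 are all 1, so H_0 = Z.
  H_1: rank ker ∂_1 − rank ∂_2 = (30 − 9) − 20 = 1, and ∂_2 has invariant factor 2 > 1, so H_1 = Z ⊕ Z/2.
  H_2: rank ker ∂_2 − rank ∂_3 = (20 − 20) − 0 = 0, and there is no ∂_3, so H_2 = 0.

H_0 = Z,  H_1 = Z ⊕ Z/2,  H_2 = 0.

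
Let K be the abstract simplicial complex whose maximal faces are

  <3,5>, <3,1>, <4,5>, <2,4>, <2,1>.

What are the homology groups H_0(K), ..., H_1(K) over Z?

Take the total order 1 < 2 < 3 < 4 < 5 on the vertex set. Then K (dimension 1) consists of the simplices:

  0-simplices (5): [1], [2], [3], [4], [5]
  1-simplices (5): [1,2], [1,3], [2,4], [3,5], [4,5]

so the chain groups are C_0 ≅ Z^5, C_1 ≅ Z^5.

∂_1: C_1 → C_0 sends each edge [p,q] (with p < q) to q − p. For instance
  ∂[3,5] = [5] − [3].
The resulting 5×5 matrix has rank 4, and its Smith normal form has invariant factors (1,1,1,1).

From H_k ≅ ker(∂_k) / im(∂_{k+1}) we obtain:

  H_0: rank C_0 − rank ∂_1 = 5 − 4 = 1, and the invariant factors of ∂_1 are all 1, so H_0 = Z.
  H_1: rank ker ∂_1 − rank ∂_2 = (5 − 4) − 0 = 1, and there is no ∂_2, so H_1 = Z.

H_0 = Z,  H_1 = Z.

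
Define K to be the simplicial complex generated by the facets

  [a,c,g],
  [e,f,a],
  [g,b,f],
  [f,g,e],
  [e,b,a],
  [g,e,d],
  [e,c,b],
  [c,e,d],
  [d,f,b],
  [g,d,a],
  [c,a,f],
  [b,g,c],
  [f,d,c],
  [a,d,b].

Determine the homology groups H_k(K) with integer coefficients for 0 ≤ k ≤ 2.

We work with the vertex ordering a < b < c < d < e < f < g. The simplices of K, each written with vertices in increasing order, are:

  0-simplices (7): a, b, c, d, e, f, g
  1-simplices (21): ab, ac, ad, ae, af, ag, bc, bd, be, bf, bg, cd, ce, cf, cg, de, df, dg, ef, eg, fg
  2-simplices (14): abd, abe, acf, acg, adg, aef, bce, bcg, bdf, bfg, cde, cdf, deg, efg

giving chain groups C_0 ≅ Z^7, C_1 ≅ Z^21, C_2 ≅ Z^14.

The boundary map ∂_1: C_1 → C_0 maps an edge to its endpoints' difference, ∂[p,q] = q − p.
This gives a 7×21 integer matrix of rank 6; reducing to Smith normal form yields diagonal entries (1,1,1,1,1,1).

The boundary map ∂_2: C_2 → C_1 acts by ∂[p,q,r] = [q,r] − [p,r] + [p,q]. For instance
  ∂abd = bd − ad + ab,
  ∂cde = de − ce + cd.
The resulting 21×14 matrix has rank 13, and its Smith normal form has invariant factors (1,1,1,1,1,1,1,1,1,1,1,1,1).

Reading off H_k = ker ∂_k / im ∂_{k+1}:

  H_0: rank C_0 − rank ∂_1 = 7 − 6 = 1, and the invariant factors of ∂_1 are all 1, so H_0 ≅ Z.
  H_1: rank ker ∂_1 − rank ∂_2 = (21 − 6) − 13 = 2, and the invariant factors of ∂_2 are all 1, so H_1 ≅ Z^2.
  H_2: rank ker ∂_2 − rank ∂_3 = (14 − 13) − 0 = 1, and there is no ∂_3, so H_2 ≅ Z.

H_0 ≅ Z,  H_1 ≅ Z^2,  H_2 ≅ Z.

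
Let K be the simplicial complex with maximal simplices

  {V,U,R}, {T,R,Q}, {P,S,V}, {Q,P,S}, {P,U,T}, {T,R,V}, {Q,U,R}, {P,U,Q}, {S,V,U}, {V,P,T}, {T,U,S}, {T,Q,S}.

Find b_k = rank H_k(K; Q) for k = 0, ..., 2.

We work with the vertex ordering P < Q < R < S < T < U < V. The simplices of K, each written with vertices in increasing order, are:

  0-simplices (7): P, Q, R, S, T, U, V
  1-simplices (18): PQ, PS, PT, PU, PV, QR, QS, QT, QU, RT, RU, RV, ST, SU, SV, TU, TV, UV
  2-simplices (12): PQS, PQU, PSV, PTU, PTV, QRT, QRU, QST, RTV, RUV, STU, SUV

so the chain groups are C_0 ≅ Z^7, C_1 ≅ Z^18, C_2 ≅ Z^12.

The boundary map ∂_1: C_1 → C_0 is given by ∂[p,q] = [q] − [p].
The 7×18 boundary matrix has rank 6 and Smith normal form diag(1,1,1,1,1,1).

∂_2: C_2 → C_1 maps a triangle to the signed sum of its edges. For instance
  ∂PQU = QU − PU + PQ,
  ∂PTU = TU − PU + PT.
The resulting 18×12 matrix has rank 12, and its Smith normal form has invariant factors (1,1,1,1,1,1,1,1,1,1,1,2).

Now H_k = ker ∂_k / im ∂_{k+1}, so:

  H_0: rank C_0 − rank ∂_1 = 7 − 6 = 1, and the invariant factors of ∂_1 are all 1, so H_0 = Z.
  H_1: rank ker ∂_1 − rank ∂_2 = (18 − 6) − 12 = 0, and ∂_2 has invariant factor 2 > 1, so H_1 = Z/2.
  H_2: rank ker ∂_2 − rank ∂_3 = (12 − 12) − 0 = 0, and there is no ∂_3, so H_2 = 0.

(K is a triangulation of the real projective plane RP^2.)

Hence the Betti numbers are b_0 = 1, b_1 = 0, b_2 = 0.

b_0 = 1, b_1 = 0, b_2 = 0.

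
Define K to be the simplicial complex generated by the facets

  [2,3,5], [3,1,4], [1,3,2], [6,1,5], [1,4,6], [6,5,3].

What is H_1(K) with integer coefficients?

H_1 ≅ Z.

Fix the vertex order 1 < 2 < 3 < 4 < 5 < 6 and write every simplex with vertices in increasing order. Then dim K = 2 and the simplices of K are:

  0-simplices (6): [1], [2], [3], [4], [5], [6]
  1-simplices (12): [1,2], [1,3], [1,4], [1,5], [1,6], [2,3], [2,5], [3,4], [3,5], [3,6], [4,6], [5,6]
  2-simplices (6): [1,2,3], [1,3,4], [1,4,6], [1,5,6], [2,3,5], [3,5,6]

giving chain groups C_0 ≅ Z^6, C_1 ≅ Z^12, C_2 ≅ Z^6.

Boundary ∂_1: C_1 → C_0 maps an edge to its endpoints' difference, ∂[p,q] = q − p. For instance
  ∂[1,2] = [2] − [1].
The resulting 6×12 matrix has rank 5, and its Smith normal form has invariant factors (1,1,1,1,1).

Boundary ∂_2: C_2 → C_1 acts by ∂[p,q,r] = [q,r] − [p,r] + [p,q]. For instance
  ∂[2,3,5] = [3,5] − [2,5] + [2,3],
  ∂[1,2,3] = [2,3] − [1,3] + [1,2].
This gives a 12×6 integer matrix of rank 6; reducing to Smith normal form yields diagonal entries (1,1,1,1,1,1).

Computing H_k = (kernel of ∂_k) / (image of ∂_{k+1}):

  H_1: rank ker ∂_1 − rank ∂_2 = (12 − 5) − 6 = 1, and the invariant factors of ∂_2 are all 1, so H_1 = Z.

(K is a triangulation of the cylinder S^1 x I.)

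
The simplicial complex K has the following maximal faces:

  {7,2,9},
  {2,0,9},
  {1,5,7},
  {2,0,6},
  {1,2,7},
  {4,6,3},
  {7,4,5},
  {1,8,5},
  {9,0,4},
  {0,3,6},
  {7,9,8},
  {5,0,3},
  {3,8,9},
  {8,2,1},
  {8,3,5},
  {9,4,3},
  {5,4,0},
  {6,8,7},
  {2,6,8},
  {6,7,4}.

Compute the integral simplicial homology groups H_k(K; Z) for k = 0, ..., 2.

H_0 = Z,  H_1 = Z ⊕ Z/2Z,  H_2 = 0.

K has 10 vertices, 30 edges, 20 triangles.
rank ∂_0 = 0, rank ∂_1 = 9 ⇒ b_0 = 10 − 0 − 9 = 1; all invariant factors of ∂_1 are 1 so no torsion. So H_0 ≅ Z.
rank ∂_1 = 9, rank ∂_2 = 20 ⇒ b_1 = 30 − 9 − 20 = 1; ∂_2 has invariant factor(s) [2] giving torsion. So H_1 ≅ Z ⊕ Z/2Z.
rank ∂_2 = 20, rank ∂_3 = 0 ⇒ b_2 = 20 − 20 − 0 = 0. So H_2 ≅ 0.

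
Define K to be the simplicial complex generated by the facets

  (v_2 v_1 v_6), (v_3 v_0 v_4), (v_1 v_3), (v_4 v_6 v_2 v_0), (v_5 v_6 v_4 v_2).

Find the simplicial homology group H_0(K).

Order the vertices as v_0 < v_1 < v_2 < v_3 < v_4 < v_5 < v_6. Listing each simplex with vertices in this order, K has dimension 3 with simplices:

  0-simplices (7): [v_0], [v_1], [v_2], [v_3], [v_4], [v_5], [v_6]
  1-simplices (14): [v_0,v_2], [v_0,v_3], [v_0,v_4], [v_0,v_6], [v_1,v_2], [v_1,v_3], [v_1,v_6], [v_2,v_4], [v_2,v_5], [v_2,v_6], [v_3,v_4], [v_4,v_5], [v_4,v_6], [v_5,v_6]
  2-simplices (9): [v_0,v_2,v_4], [v_0,v_2,v_6], [v_0,v_3,v_4], [v_0,v_4,v_6], [v_1,v_2,v_6], [v_2,v_4,v_5], [v_2,v_4,v_6], [v_2,v_5,v_6], [v_4,v_5,v_6]
  3-simplices (2): [v_0,v_2,v_4,v_6], [v_2,v_4,v_5,v_6]

giving chain groups C_0 ≅ Z^7, C_1 ≅ Z^14, C_2 ≅ Z^9, C_3 ≅ Z^2.

Boundary ∂_1: C_1 → C_0 is given by ∂[p,q] = [q] − [p]. For instance
  ∂[v_4,v_5] = [v_5] − [v_4].
This gives a 7×14 integer matrix of rank 6; reducing to Smith normal form yields diagonal entries (1,1,1,1,1,1).

Boundary ∂_2: C_2 → C_1 maps a triangle to the signed sum of its edges. For instance
  ∂[v_2,v_4,v_5] = [v_4,v_5] − [v_2,v_5] + [v_2,v_4],
  ∂[v_0,v_2,v_6] = [v_2,v_6] − [v_0,v_6] + [v_0,v_2].
As a 14×9 matrix over Z this has rank 7, with invariant factors (1,1,1,1,1,1,1).

The boundary map ∂_3: C_3 → C_2 sends each 3-simplex σ to the alternating sum Σ_i (−1)^i (σ with its i-th vertex removed). For instance
  ∂[v_2,v_4,v_5,v_6] = [v_4,v_5,v_6] − [v_2,v_5,v_6] + [v_2,v_4,v_6] − [v_2,v_4,v_5],
  ∂[v_0,v_2,v_4,v_6] = [v_2,v_4,v_6] − [v_0,v_4,v_6] + [v_0,v_2,v_6] − [v_0,v_2,v_4].
As a 9×2 matrix over Z this has rank 2, with invariant factors (1,1).

Reading off H_k = ker ∂_k / im ∂_{k+1}:

  H_0: rank C_0 − rank ∂_1 = 7 − 6 = 1, and the invariant factors of ∂_1 are all 1, so H_0 ≅ Z.

H_0 = Z.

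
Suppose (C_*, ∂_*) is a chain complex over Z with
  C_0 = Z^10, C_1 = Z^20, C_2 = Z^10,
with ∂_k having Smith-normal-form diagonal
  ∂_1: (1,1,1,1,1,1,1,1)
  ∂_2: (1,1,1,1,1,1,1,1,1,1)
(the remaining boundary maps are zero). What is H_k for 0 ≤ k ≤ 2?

H_0: b_0 = 10 − 0 − 8 = 2; torsion from ∂_1 factors > 1: none. So H_0 = Z^2.
H_1: b_1 = 20 − 8 − 10 = 2; torsion from ∂_2 factors > 1: none. So H_1 = Z^2.
H_2: b_2 = 10 − 10 − 0 = 0; torsion from ∂_3 factors > 1: none. So H_2 = 0.

H_0 = Z^2,  H_1 = Z^2,  H_2 = 0.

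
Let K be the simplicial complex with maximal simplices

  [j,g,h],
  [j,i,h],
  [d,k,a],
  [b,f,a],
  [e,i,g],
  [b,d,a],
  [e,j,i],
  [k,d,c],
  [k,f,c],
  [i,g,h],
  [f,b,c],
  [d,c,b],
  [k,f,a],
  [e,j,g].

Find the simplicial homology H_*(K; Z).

We work with the vertex ordering a < b < c < d < e < f < g < h < i < j < k. The simplices of K, each written with vertices in increasing order, are:

  0-simplices (11): a, b, c, d, e, f, g, h, i, j, k
  1-simplices (21): ab, ad, af, ak, bc, bd, bf, cd, cf, ck, dk, eg, ei, ej, fk, gh, gi, gj, hi, hj, ij
  2-simplices (14): abd, abf, adk, afk, bcd, bcf, cdk, cfk, egi, egj, eij, ghi, ghj, hij

Hence C_0 ≅ Z^11, C_1 ≅ Z^21, C_2 ≅ Z^14.

The boundary map ∂_1: C_1 → C_0 sends each edge [p,q] (with p < q) to q − p. For instance
  ∂ad = d − a.
The resulting 11×21 matrix has rank 9, and its Smith normal form has invariant factors (1,1,1,1,1,1,1,1,1).

∂_2: C_2 → C_1 sends each 2-simplex [p,q,r] to [q,r] − [p,r] + [p,q]. For instance
  ∂abd = bd − ad + ab,
  ∂cfk = fk − ck + cf.
The 21×14 boundary matrix has rank 12 and Smith normal form diag(1,1,1,1,1,1,1,1,1,1,1,1).

From H_k ≅ ker(∂_k) / im(∂_{k+1}) we obtain:

  H_0: rank C_0 − rank ∂_1 = 11 − 9 = 2, and the invariant factors of ∂_1 are all 1, so H_0 = Z^2.
  H_1: rank ker ∂_1 − rank ∂_2 = (21 − 9) − 12 = 0, and the invariant factors of ∂_2 are all 1, so H_1 = 0.
  H_2: rank ker ∂_2 − rank ∂_3 = (14 − 12) − 0 = 2, and there is no ∂_3, so H_2 = Z^2.

H_0 ≅ Z^2,  H_1 = 0,  H_2 ≅ Z^2.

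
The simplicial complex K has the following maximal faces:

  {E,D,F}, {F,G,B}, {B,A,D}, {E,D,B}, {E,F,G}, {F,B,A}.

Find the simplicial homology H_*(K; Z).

We work with the vertex ordering A < B < D < E < F < G. The simplices of K, each written with vertices in increasing order, are:

  0-simplices (6): A, B, D, E, F, G
  1-simplices (12): AB, AD, AF, BD, BE, BF, BG, DE, DF, EF, EG, FG
  2-simplices (6): ABD, ABF, BDE, BFG, DEF, EFG

giving chain groups C_0 ≅ Z^6, C_1 ≅ Z^12, C_2 ≅ Z^6.

The boundary map ∂_1: C_1 → C_0 maps an edge to its endpoints' difference, ∂[p,q] = q − p. For instance
  ∂FG = G − F.
This gives a 6×12 integer matrix of rank 5; reducing to Smith normal form yields diagonal entries (1,1,1,1,1).

Boundary ∂_2: C_2 → C_1 acts by ∂[p,q,r] = [q,r] − [p,r] + [p,q]. For instance
  ∂EFG = FG − EG + EF,
  ∂DEF = EF − DF + DE.
As a 12×6 matrix over Z this has rank 6, with invariant factors (1,1,1,1,1,1).

Reading off H_k = ker ∂_k / im ∂_{k+1}:

  H_0: rank C_0 − rank ∂_1 = 6 − 5 = 1, and the invariant factors of ∂_1 are all 1, so H_0 ≅ Z.
  H_1: rank ker ∂_1 − rank ∂_2 = (12 − 5) − 6 = 1, and the invariant factors of ∂_2 are all 1, so H_1 ≅ Z.
  H_2: rank ker ∂_2 − rank ∂_3 = (6 − 6) − 0 = 0, and there is no ∂_3, so H_2 ≅ 0.

H_0 = Z,  H_1 = Z,  H_2 = 0.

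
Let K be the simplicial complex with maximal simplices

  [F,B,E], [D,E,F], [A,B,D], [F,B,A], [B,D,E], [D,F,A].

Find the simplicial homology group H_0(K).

Fix the vertex order A < B < D < E < F and write every simplex with vertices in increasing order. Then dim K = 2 and the simplices of K are:

  0-simplices (5): A, B, D, E, F
  1-simplices (9): AB, AD, AF, BD, BE, BF, DE, DF, EF
  2-simplices (6): ABD, ABF, ADF, BDE, BEF, DEF

giving chain groups C_0 ≅ Z^5, C_1 ≅ Z^9, C_2 ≅ Z^6.

The boundary map ∂_1: C_1 → C_0 maps an edge to its endpoints' difference, ∂[p,q] = q − p. For instance
  ∂AB = B − A.
The resulting 5×9 matrix has rank 4, and its Smith normal form has invariant factors (1,1,1,1).

The boundary map ∂_2: C_2 → C_1 acts by ∂[p,q,r] = [q,r] − [p,r] + [p,q]. For instance
  ∂BDE = DE − BE + BD,
  ∂ABF = BF − AF + AB.
As a 9×6 matrix over Z this has rank 5, with invariant factors (1,1,1,1,1).

Reading off H_k = ker ∂_k / im ∂_{k+1}:

  H_0: rank C_0 − rank ∂_1 = 5 − 4 = 1, and the invariant factors of ∂_1 are all 1, so H_0 ≅ Z.

H_0 ≅ Z.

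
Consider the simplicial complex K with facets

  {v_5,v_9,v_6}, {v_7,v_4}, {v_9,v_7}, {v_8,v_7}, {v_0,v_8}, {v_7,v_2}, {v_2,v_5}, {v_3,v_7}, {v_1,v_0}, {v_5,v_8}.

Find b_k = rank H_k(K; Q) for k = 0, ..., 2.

We work with the vertex ordering v_0 < v_1 < v_2 < v_3 < v_4 < v_5 < v_6 < v_7 < v_8 < v_9. The simplices of K, each written with vertices in increasing order, are:

  0-simplices (10): [v_0], [v_1], [v_2], [v_3], [v_4], [v_5], [v_6], [v_7], [v_8], [v_9]
  1-simplices (12): [v_0,v_1], [v_0,v_8], [v_2,v_5], [v_2,v_7], [v_3,v_7], [v_4,v_7], [v_5,v_6], [v_5,v_8], [v_5,v_9], [v_6,v_9], [v_7,v_8], [v_7,v_9]
  2-simplices (1): [v_5,v_6,v_9]

giving chain groups C_0 ≅ Z^10, C_1 ≅ Z^12, C_2 ≅ Z^1.

The boundary map ∂_1: C_1 → C_0 maps an edge to its endpoints' difference, ∂[p,q] = q − p. For instance
  ∂[v_6,v_9] = [v_9] − [v_6].
As a 10×12 matrix over Z this has rank 9, with invariant factors (1,1,1,1,1,1,1,1,1).

The boundary map ∂_2: C_2 → C_1 sends each 2-simplex [p,q,r] to [q,r] − [p,r] + [p,q]. For instance
  ∂[v_5,v_6,v_9] = [v_6,v_9] − [v_5,v_9] + [v_5,v_6].
As a 12×1 matrix over Z this has rank 1, with invariant factors (1).

Now H_k = ker ∂_k / im ∂_{k+1}, so:

  H_0: rank C_0 − rank ∂_1 = 10 − 9 = 1, and the invariant factors of ∂_1 are all 1, so H_0 ≅ Z.
  H_1: rank ker ∂_1 − rank ∂_2 = (12 − 9) − 1 = 2, and the invariant factors of ∂_2 are all 1, so H_1 ≅ Z^2.
  H_2: rank ker ∂_2 − rank ∂_3 = (1 − 1) − 0 = 0, and there is no ∂_3, so H_2 ≅ 0.

Hence the Betti numbers are b_0 = 1, b_1 = 2, b_2 = 0.

b_0 = 1, b_1 = 2, b_2 = 0.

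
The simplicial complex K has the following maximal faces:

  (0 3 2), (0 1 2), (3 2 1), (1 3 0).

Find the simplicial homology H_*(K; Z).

Fix the vertex order 0 < 1 < 2 < 3 and write every simplex with vertices in increasing order. Then dim K = 2 and the simplices of K are:

  0-simplices (4): [0], [1], [2], [3]
  1-simplices (6): [0,1], [0,2], [0,3], [1,2], [1,3], [2,3]
  2-simplices (4): [0,1,2], [0,1,3], [0,2,3], [1,2,3]

so the chain groups are C_0 ≅ Z^4, C_1 ≅ Z^6, C_2 ≅ Z^4.

Boundary ∂_1: C_1 → C_0 is given by ∂[p,q] = [q] − [p].
The resulting 4×6 matrix has rank 3, and its Smith normal form has invariant factors (1,1,1).

Boundary ∂_2: C_2 → C_1 acts by ∂[p,q,r] = [q,r] − [p,r] + [p,q]. For instance
  ∂[0,2,3] = [2,3] − [0,3] + [0,2],
  ∂[0,1,3] = [1,3] − [0,3] + [0,1].
This gives a 6×4 integer matrix of rank 3; reducing to Smith normal form yields diagonal entries (1,1,1).

From H_k ≅ ker(∂_k) / im(∂_{k+1}) we obtain:

  H_0: rank C_0 − rank ∂_1 = 4 − 3 = 1, and the invariant factors of ∂_1 are all 1, so H_0 = Z.
  H_1: rank ker ∂_1 − rank ∂_2 = (6 − 3) − 3 = 0, and the invariant factors of ∂_2 are all 1, so H_1 = 0.
  H_2: rank ker ∂_2 − rank ∂_3 = (4 − 3) − 0 = 1, and there is no ∂_3, so H_2 = Z.

H_0 = Z,  H_1 = 0,  H_2 = Z.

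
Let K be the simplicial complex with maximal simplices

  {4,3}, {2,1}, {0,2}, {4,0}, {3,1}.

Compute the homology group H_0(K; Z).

Take the total order 0 < 1 < 2 < 3 < 4 on the vertex set. Then K (dimension 1) consists of the simplices:

  0-simplices (5): [0], [1], [2], [3], [4]
  1-simplices (5): [0,2], [0,4], [1,2], [1,3], [3,4]

giving chain groups C_0 ≅ Z^5, C_1 ≅ Z^5.

The boundary map ∂_1: C_1 → C_0 is given by ∂[p,q] = [q] − [p].
The 5×5 boundary matrix has rank 4 and Smith normal form diag(1,1,1,1).

From H_k ≅ ker(∂_k) / im(∂_{k+1}) we obtain:

  H_0: rank C_0 − rank ∂_1 = 5 − 4 = 1, and the invariant factors of ∂_1 are all 1, so H_0 ≅ Z.

H_0 = Z.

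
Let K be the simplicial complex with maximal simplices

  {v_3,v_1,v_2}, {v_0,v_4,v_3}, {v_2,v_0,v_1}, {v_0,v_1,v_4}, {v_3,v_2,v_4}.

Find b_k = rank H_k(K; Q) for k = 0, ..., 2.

b_0 = 1, b_1 = 1, b_2 = 0.

We work with the vertex ordering v_0 < v_1 < v_2 < v_3 < v_4. The simplices of K, each written with vertices in increasing order, are:

  0-simplices (5): [v_0], [v_1], [v_2], [v_3], [v_4]
  1-simplices (10): [v_0,v_1], [v_0,v_2], [v_0,v_3], [v_0,v_4], [v_1,v_2], [v_1,v_3], [v_1,v_4], [v_2,v_3], [v_2,v_4], [v_3,v_4]
  2-simplices (5): [v_0,v_1,v_2], [v_0,v_1,v_4], [v_0,v_3,v_4], [v_1,v_2,v_3], [v_2,v_3,v_4]

giving chain groups C_0 ≅ Z^5, C_1 ≅ Z^10, C_2 ≅ Z^5.

∂_1: C_1 → C_0 sends each edge [p,q] (with p < q) to q − p. For instance
  ∂[v_3,v_4] = [v_4] − [v_3].
The 5×10 boundary matrix has rank 4 and Smith normal form diag(1,1,1,1).

The boundary map ∂_2: C_2 → C_1 sends each 2-simplex [p,q,r] to [q,r] − [p,r] + [p,q]. For instance
  ∂[v_0,v_1,v_4] = [v_1,v_4] − [v_0,v_4] + [v_0,v_1],
  ∂[v_0,v_1,v_2] = [v_1,v_2] − [v_0,v_2] + [v_0,v_1].
As a 10×5 matrix over Z this has rank 5, with invariant factors (1,1,1,1,1).

Now H_k = ker ∂_k / im ∂_{k+1}, so:

  H_0: rank C_0 − rank ∂_1 = 5 − 4 = 1, and the invariant factors of ∂_1 are all 1, so H_0 ≅ Z.
  H_1: rank ker ∂_1 − rank ∂_2 = (10 − 4) − 5 = 1, and the invariant factors of ∂_2 are all 1, so H_1 ≅ Z.
  H_2: rank ker ∂_2 − rank ∂_3 = (5 − 5) − 0 = 0, and there is no ∂_3, so H_2 ≅ 0.

Hence the Betti numbers are b_0 = 1, b_1 = 1, b_2 = 0.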